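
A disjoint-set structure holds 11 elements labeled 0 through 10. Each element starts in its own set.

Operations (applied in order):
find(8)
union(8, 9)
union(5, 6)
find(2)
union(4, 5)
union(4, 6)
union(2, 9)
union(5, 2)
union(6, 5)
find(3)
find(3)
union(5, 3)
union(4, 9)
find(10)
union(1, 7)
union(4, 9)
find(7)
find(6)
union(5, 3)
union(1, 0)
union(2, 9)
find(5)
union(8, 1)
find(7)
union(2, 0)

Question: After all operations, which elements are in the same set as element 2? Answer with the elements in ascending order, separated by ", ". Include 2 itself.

Answer: 0, 1, 2, 3, 4, 5, 6, 7, 8, 9

Derivation:
Step 1: find(8) -> no change; set of 8 is {8}
Step 2: union(8, 9) -> merged; set of 8 now {8, 9}
Step 3: union(5, 6) -> merged; set of 5 now {5, 6}
Step 4: find(2) -> no change; set of 2 is {2}
Step 5: union(4, 5) -> merged; set of 4 now {4, 5, 6}
Step 6: union(4, 6) -> already same set; set of 4 now {4, 5, 6}
Step 7: union(2, 9) -> merged; set of 2 now {2, 8, 9}
Step 8: union(5, 2) -> merged; set of 5 now {2, 4, 5, 6, 8, 9}
Step 9: union(6, 5) -> already same set; set of 6 now {2, 4, 5, 6, 8, 9}
Step 10: find(3) -> no change; set of 3 is {3}
Step 11: find(3) -> no change; set of 3 is {3}
Step 12: union(5, 3) -> merged; set of 5 now {2, 3, 4, 5, 6, 8, 9}
Step 13: union(4, 9) -> already same set; set of 4 now {2, 3, 4, 5, 6, 8, 9}
Step 14: find(10) -> no change; set of 10 is {10}
Step 15: union(1, 7) -> merged; set of 1 now {1, 7}
Step 16: union(4, 9) -> already same set; set of 4 now {2, 3, 4, 5, 6, 8, 9}
Step 17: find(7) -> no change; set of 7 is {1, 7}
Step 18: find(6) -> no change; set of 6 is {2, 3, 4, 5, 6, 8, 9}
Step 19: union(5, 3) -> already same set; set of 5 now {2, 3, 4, 5, 6, 8, 9}
Step 20: union(1, 0) -> merged; set of 1 now {0, 1, 7}
Step 21: union(2, 9) -> already same set; set of 2 now {2, 3, 4, 5, 6, 8, 9}
Step 22: find(5) -> no change; set of 5 is {2, 3, 4, 5, 6, 8, 9}
Step 23: union(8, 1) -> merged; set of 8 now {0, 1, 2, 3, 4, 5, 6, 7, 8, 9}
Step 24: find(7) -> no change; set of 7 is {0, 1, 2, 3, 4, 5, 6, 7, 8, 9}
Step 25: union(2, 0) -> already same set; set of 2 now {0, 1, 2, 3, 4, 5, 6, 7, 8, 9}
Component of 2: {0, 1, 2, 3, 4, 5, 6, 7, 8, 9}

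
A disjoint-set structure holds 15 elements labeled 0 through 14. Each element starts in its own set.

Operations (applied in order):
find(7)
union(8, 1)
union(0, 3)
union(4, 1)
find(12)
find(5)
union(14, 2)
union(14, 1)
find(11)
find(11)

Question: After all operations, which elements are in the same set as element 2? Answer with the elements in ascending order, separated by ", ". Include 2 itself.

Step 1: find(7) -> no change; set of 7 is {7}
Step 2: union(8, 1) -> merged; set of 8 now {1, 8}
Step 3: union(0, 3) -> merged; set of 0 now {0, 3}
Step 4: union(4, 1) -> merged; set of 4 now {1, 4, 8}
Step 5: find(12) -> no change; set of 12 is {12}
Step 6: find(5) -> no change; set of 5 is {5}
Step 7: union(14, 2) -> merged; set of 14 now {2, 14}
Step 8: union(14, 1) -> merged; set of 14 now {1, 2, 4, 8, 14}
Step 9: find(11) -> no change; set of 11 is {11}
Step 10: find(11) -> no change; set of 11 is {11}
Component of 2: {1, 2, 4, 8, 14}

Answer: 1, 2, 4, 8, 14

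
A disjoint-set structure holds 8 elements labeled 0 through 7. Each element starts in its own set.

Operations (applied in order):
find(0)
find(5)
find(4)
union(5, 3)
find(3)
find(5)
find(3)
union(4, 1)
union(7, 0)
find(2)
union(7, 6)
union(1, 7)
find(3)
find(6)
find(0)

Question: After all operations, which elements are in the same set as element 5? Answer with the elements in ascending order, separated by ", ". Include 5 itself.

Answer: 3, 5

Derivation:
Step 1: find(0) -> no change; set of 0 is {0}
Step 2: find(5) -> no change; set of 5 is {5}
Step 3: find(4) -> no change; set of 4 is {4}
Step 4: union(5, 3) -> merged; set of 5 now {3, 5}
Step 5: find(3) -> no change; set of 3 is {3, 5}
Step 6: find(5) -> no change; set of 5 is {3, 5}
Step 7: find(3) -> no change; set of 3 is {3, 5}
Step 8: union(4, 1) -> merged; set of 4 now {1, 4}
Step 9: union(7, 0) -> merged; set of 7 now {0, 7}
Step 10: find(2) -> no change; set of 2 is {2}
Step 11: union(7, 6) -> merged; set of 7 now {0, 6, 7}
Step 12: union(1, 7) -> merged; set of 1 now {0, 1, 4, 6, 7}
Step 13: find(3) -> no change; set of 3 is {3, 5}
Step 14: find(6) -> no change; set of 6 is {0, 1, 4, 6, 7}
Step 15: find(0) -> no change; set of 0 is {0, 1, 4, 6, 7}
Component of 5: {3, 5}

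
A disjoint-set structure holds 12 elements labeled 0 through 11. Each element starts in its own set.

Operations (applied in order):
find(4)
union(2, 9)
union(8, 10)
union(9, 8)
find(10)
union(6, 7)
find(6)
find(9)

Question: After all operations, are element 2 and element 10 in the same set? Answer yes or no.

Answer: yes

Derivation:
Step 1: find(4) -> no change; set of 4 is {4}
Step 2: union(2, 9) -> merged; set of 2 now {2, 9}
Step 3: union(8, 10) -> merged; set of 8 now {8, 10}
Step 4: union(9, 8) -> merged; set of 9 now {2, 8, 9, 10}
Step 5: find(10) -> no change; set of 10 is {2, 8, 9, 10}
Step 6: union(6, 7) -> merged; set of 6 now {6, 7}
Step 7: find(6) -> no change; set of 6 is {6, 7}
Step 8: find(9) -> no change; set of 9 is {2, 8, 9, 10}
Set of 2: {2, 8, 9, 10}; 10 is a member.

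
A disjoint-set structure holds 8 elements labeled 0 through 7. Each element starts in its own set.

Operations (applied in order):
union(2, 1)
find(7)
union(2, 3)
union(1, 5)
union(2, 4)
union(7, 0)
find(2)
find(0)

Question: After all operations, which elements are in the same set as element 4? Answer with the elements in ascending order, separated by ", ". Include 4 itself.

Answer: 1, 2, 3, 4, 5

Derivation:
Step 1: union(2, 1) -> merged; set of 2 now {1, 2}
Step 2: find(7) -> no change; set of 7 is {7}
Step 3: union(2, 3) -> merged; set of 2 now {1, 2, 3}
Step 4: union(1, 5) -> merged; set of 1 now {1, 2, 3, 5}
Step 5: union(2, 4) -> merged; set of 2 now {1, 2, 3, 4, 5}
Step 6: union(7, 0) -> merged; set of 7 now {0, 7}
Step 7: find(2) -> no change; set of 2 is {1, 2, 3, 4, 5}
Step 8: find(0) -> no change; set of 0 is {0, 7}
Component of 4: {1, 2, 3, 4, 5}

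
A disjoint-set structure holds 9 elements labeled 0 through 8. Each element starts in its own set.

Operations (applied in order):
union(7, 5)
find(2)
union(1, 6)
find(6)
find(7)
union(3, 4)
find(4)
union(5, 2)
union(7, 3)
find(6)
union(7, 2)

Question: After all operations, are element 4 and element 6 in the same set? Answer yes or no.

Step 1: union(7, 5) -> merged; set of 7 now {5, 7}
Step 2: find(2) -> no change; set of 2 is {2}
Step 3: union(1, 6) -> merged; set of 1 now {1, 6}
Step 4: find(6) -> no change; set of 6 is {1, 6}
Step 5: find(7) -> no change; set of 7 is {5, 7}
Step 6: union(3, 4) -> merged; set of 3 now {3, 4}
Step 7: find(4) -> no change; set of 4 is {3, 4}
Step 8: union(5, 2) -> merged; set of 5 now {2, 5, 7}
Step 9: union(7, 3) -> merged; set of 7 now {2, 3, 4, 5, 7}
Step 10: find(6) -> no change; set of 6 is {1, 6}
Step 11: union(7, 2) -> already same set; set of 7 now {2, 3, 4, 5, 7}
Set of 4: {2, 3, 4, 5, 7}; 6 is not a member.

Answer: no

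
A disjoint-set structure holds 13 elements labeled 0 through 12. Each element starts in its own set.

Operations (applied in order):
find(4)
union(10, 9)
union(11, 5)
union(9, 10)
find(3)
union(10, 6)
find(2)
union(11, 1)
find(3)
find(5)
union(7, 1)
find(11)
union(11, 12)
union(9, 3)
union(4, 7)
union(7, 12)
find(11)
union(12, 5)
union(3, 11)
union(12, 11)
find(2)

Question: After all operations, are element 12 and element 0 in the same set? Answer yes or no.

Step 1: find(4) -> no change; set of 4 is {4}
Step 2: union(10, 9) -> merged; set of 10 now {9, 10}
Step 3: union(11, 5) -> merged; set of 11 now {5, 11}
Step 4: union(9, 10) -> already same set; set of 9 now {9, 10}
Step 5: find(3) -> no change; set of 3 is {3}
Step 6: union(10, 6) -> merged; set of 10 now {6, 9, 10}
Step 7: find(2) -> no change; set of 2 is {2}
Step 8: union(11, 1) -> merged; set of 11 now {1, 5, 11}
Step 9: find(3) -> no change; set of 3 is {3}
Step 10: find(5) -> no change; set of 5 is {1, 5, 11}
Step 11: union(7, 1) -> merged; set of 7 now {1, 5, 7, 11}
Step 12: find(11) -> no change; set of 11 is {1, 5, 7, 11}
Step 13: union(11, 12) -> merged; set of 11 now {1, 5, 7, 11, 12}
Step 14: union(9, 3) -> merged; set of 9 now {3, 6, 9, 10}
Step 15: union(4, 7) -> merged; set of 4 now {1, 4, 5, 7, 11, 12}
Step 16: union(7, 12) -> already same set; set of 7 now {1, 4, 5, 7, 11, 12}
Step 17: find(11) -> no change; set of 11 is {1, 4, 5, 7, 11, 12}
Step 18: union(12, 5) -> already same set; set of 12 now {1, 4, 5, 7, 11, 12}
Step 19: union(3, 11) -> merged; set of 3 now {1, 3, 4, 5, 6, 7, 9, 10, 11, 12}
Step 20: union(12, 11) -> already same set; set of 12 now {1, 3, 4, 5, 6, 7, 9, 10, 11, 12}
Step 21: find(2) -> no change; set of 2 is {2}
Set of 12: {1, 3, 4, 5, 6, 7, 9, 10, 11, 12}; 0 is not a member.

Answer: no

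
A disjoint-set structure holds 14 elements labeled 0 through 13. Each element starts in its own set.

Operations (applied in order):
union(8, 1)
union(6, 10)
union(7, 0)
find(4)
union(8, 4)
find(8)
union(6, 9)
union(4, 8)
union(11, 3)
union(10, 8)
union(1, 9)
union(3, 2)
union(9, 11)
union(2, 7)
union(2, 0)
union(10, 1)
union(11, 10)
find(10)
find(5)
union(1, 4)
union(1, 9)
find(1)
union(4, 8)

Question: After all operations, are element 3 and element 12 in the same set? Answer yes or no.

Step 1: union(8, 1) -> merged; set of 8 now {1, 8}
Step 2: union(6, 10) -> merged; set of 6 now {6, 10}
Step 3: union(7, 0) -> merged; set of 7 now {0, 7}
Step 4: find(4) -> no change; set of 4 is {4}
Step 5: union(8, 4) -> merged; set of 8 now {1, 4, 8}
Step 6: find(8) -> no change; set of 8 is {1, 4, 8}
Step 7: union(6, 9) -> merged; set of 6 now {6, 9, 10}
Step 8: union(4, 8) -> already same set; set of 4 now {1, 4, 8}
Step 9: union(11, 3) -> merged; set of 11 now {3, 11}
Step 10: union(10, 8) -> merged; set of 10 now {1, 4, 6, 8, 9, 10}
Step 11: union(1, 9) -> already same set; set of 1 now {1, 4, 6, 8, 9, 10}
Step 12: union(3, 2) -> merged; set of 3 now {2, 3, 11}
Step 13: union(9, 11) -> merged; set of 9 now {1, 2, 3, 4, 6, 8, 9, 10, 11}
Step 14: union(2, 7) -> merged; set of 2 now {0, 1, 2, 3, 4, 6, 7, 8, 9, 10, 11}
Step 15: union(2, 0) -> already same set; set of 2 now {0, 1, 2, 3, 4, 6, 7, 8, 9, 10, 11}
Step 16: union(10, 1) -> already same set; set of 10 now {0, 1, 2, 3, 4, 6, 7, 8, 9, 10, 11}
Step 17: union(11, 10) -> already same set; set of 11 now {0, 1, 2, 3, 4, 6, 7, 8, 9, 10, 11}
Step 18: find(10) -> no change; set of 10 is {0, 1, 2, 3, 4, 6, 7, 8, 9, 10, 11}
Step 19: find(5) -> no change; set of 5 is {5}
Step 20: union(1, 4) -> already same set; set of 1 now {0, 1, 2, 3, 4, 6, 7, 8, 9, 10, 11}
Step 21: union(1, 9) -> already same set; set of 1 now {0, 1, 2, 3, 4, 6, 7, 8, 9, 10, 11}
Step 22: find(1) -> no change; set of 1 is {0, 1, 2, 3, 4, 6, 7, 8, 9, 10, 11}
Step 23: union(4, 8) -> already same set; set of 4 now {0, 1, 2, 3, 4, 6, 7, 8, 9, 10, 11}
Set of 3: {0, 1, 2, 3, 4, 6, 7, 8, 9, 10, 11}; 12 is not a member.

Answer: no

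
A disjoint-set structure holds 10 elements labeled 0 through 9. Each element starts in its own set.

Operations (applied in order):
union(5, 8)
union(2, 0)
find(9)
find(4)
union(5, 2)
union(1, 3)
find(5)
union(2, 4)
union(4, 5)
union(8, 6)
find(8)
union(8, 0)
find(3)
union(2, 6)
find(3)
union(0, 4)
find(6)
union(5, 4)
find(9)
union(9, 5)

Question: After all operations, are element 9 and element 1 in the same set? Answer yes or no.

Step 1: union(5, 8) -> merged; set of 5 now {5, 8}
Step 2: union(2, 0) -> merged; set of 2 now {0, 2}
Step 3: find(9) -> no change; set of 9 is {9}
Step 4: find(4) -> no change; set of 4 is {4}
Step 5: union(5, 2) -> merged; set of 5 now {0, 2, 5, 8}
Step 6: union(1, 3) -> merged; set of 1 now {1, 3}
Step 7: find(5) -> no change; set of 5 is {0, 2, 5, 8}
Step 8: union(2, 4) -> merged; set of 2 now {0, 2, 4, 5, 8}
Step 9: union(4, 5) -> already same set; set of 4 now {0, 2, 4, 5, 8}
Step 10: union(8, 6) -> merged; set of 8 now {0, 2, 4, 5, 6, 8}
Step 11: find(8) -> no change; set of 8 is {0, 2, 4, 5, 6, 8}
Step 12: union(8, 0) -> already same set; set of 8 now {0, 2, 4, 5, 6, 8}
Step 13: find(3) -> no change; set of 3 is {1, 3}
Step 14: union(2, 6) -> already same set; set of 2 now {0, 2, 4, 5, 6, 8}
Step 15: find(3) -> no change; set of 3 is {1, 3}
Step 16: union(0, 4) -> already same set; set of 0 now {0, 2, 4, 5, 6, 8}
Step 17: find(6) -> no change; set of 6 is {0, 2, 4, 5, 6, 8}
Step 18: union(5, 4) -> already same set; set of 5 now {0, 2, 4, 5, 6, 8}
Step 19: find(9) -> no change; set of 9 is {9}
Step 20: union(9, 5) -> merged; set of 9 now {0, 2, 4, 5, 6, 8, 9}
Set of 9: {0, 2, 4, 5, 6, 8, 9}; 1 is not a member.

Answer: no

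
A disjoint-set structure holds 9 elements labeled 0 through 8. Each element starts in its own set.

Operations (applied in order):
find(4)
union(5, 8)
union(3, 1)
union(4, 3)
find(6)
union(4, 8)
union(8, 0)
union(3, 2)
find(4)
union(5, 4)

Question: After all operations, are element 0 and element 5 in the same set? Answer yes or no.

Step 1: find(4) -> no change; set of 4 is {4}
Step 2: union(5, 8) -> merged; set of 5 now {5, 8}
Step 3: union(3, 1) -> merged; set of 3 now {1, 3}
Step 4: union(4, 3) -> merged; set of 4 now {1, 3, 4}
Step 5: find(6) -> no change; set of 6 is {6}
Step 6: union(4, 8) -> merged; set of 4 now {1, 3, 4, 5, 8}
Step 7: union(8, 0) -> merged; set of 8 now {0, 1, 3, 4, 5, 8}
Step 8: union(3, 2) -> merged; set of 3 now {0, 1, 2, 3, 4, 5, 8}
Step 9: find(4) -> no change; set of 4 is {0, 1, 2, 3, 4, 5, 8}
Step 10: union(5, 4) -> already same set; set of 5 now {0, 1, 2, 3, 4, 5, 8}
Set of 0: {0, 1, 2, 3, 4, 5, 8}; 5 is a member.

Answer: yes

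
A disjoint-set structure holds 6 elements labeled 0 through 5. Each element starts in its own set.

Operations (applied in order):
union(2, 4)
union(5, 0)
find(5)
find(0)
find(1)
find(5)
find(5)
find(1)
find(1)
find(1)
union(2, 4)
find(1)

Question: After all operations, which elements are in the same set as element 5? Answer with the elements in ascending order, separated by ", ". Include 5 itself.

Step 1: union(2, 4) -> merged; set of 2 now {2, 4}
Step 2: union(5, 0) -> merged; set of 5 now {0, 5}
Step 3: find(5) -> no change; set of 5 is {0, 5}
Step 4: find(0) -> no change; set of 0 is {0, 5}
Step 5: find(1) -> no change; set of 1 is {1}
Step 6: find(5) -> no change; set of 5 is {0, 5}
Step 7: find(5) -> no change; set of 5 is {0, 5}
Step 8: find(1) -> no change; set of 1 is {1}
Step 9: find(1) -> no change; set of 1 is {1}
Step 10: find(1) -> no change; set of 1 is {1}
Step 11: union(2, 4) -> already same set; set of 2 now {2, 4}
Step 12: find(1) -> no change; set of 1 is {1}
Component of 5: {0, 5}

Answer: 0, 5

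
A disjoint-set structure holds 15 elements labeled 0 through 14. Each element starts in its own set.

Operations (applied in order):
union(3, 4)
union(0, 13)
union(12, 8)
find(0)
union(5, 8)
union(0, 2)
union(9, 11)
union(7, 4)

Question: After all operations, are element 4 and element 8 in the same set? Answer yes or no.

Answer: no

Derivation:
Step 1: union(3, 4) -> merged; set of 3 now {3, 4}
Step 2: union(0, 13) -> merged; set of 0 now {0, 13}
Step 3: union(12, 8) -> merged; set of 12 now {8, 12}
Step 4: find(0) -> no change; set of 0 is {0, 13}
Step 5: union(5, 8) -> merged; set of 5 now {5, 8, 12}
Step 6: union(0, 2) -> merged; set of 0 now {0, 2, 13}
Step 7: union(9, 11) -> merged; set of 9 now {9, 11}
Step 8: union(7, 4) -> merged; set of 7 now {3, 4, 7}
Set of 4: {3, 4, 7}; 8 is not a member.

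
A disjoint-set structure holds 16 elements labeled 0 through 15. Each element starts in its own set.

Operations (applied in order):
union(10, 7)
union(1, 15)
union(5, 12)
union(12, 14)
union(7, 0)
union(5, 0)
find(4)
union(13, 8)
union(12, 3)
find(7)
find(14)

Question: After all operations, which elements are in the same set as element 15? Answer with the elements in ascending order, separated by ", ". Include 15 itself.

Step 1: union(10, 7) -> merged; set of 10 now {7, 10}
Step 2: union(1, 15) -> merged; set of 1 now {1, 15}
Step 3: union(5, 12) -> merged; set of 5 now {5, 12}
Step 4: union(12, 14) -> merged; set of 12 now {5, 12, 14}
Step 5: union(7, 0) -> merged; set of 7 now {0, 7, 10}
Step 6: union(5, 0) -> merged; set of 5 now {0, 5, 7, 10, 12, 14}
Step 7: find(4) -> no change; set of 4 is {4}
Step 8: union(13, 8) -> merged; set of 13 now {8, 13}
Step 9: union(12, 3) -> merged; set of 12 now {0, 3, 5, 7, 10, 12, 14}
Step 10: find(7) -> no change; set of 7 is {0, 3, 5, 7, 10, 12, 14}
Step 11: find(14) -> no change; set of 14 is {0, 3, 5, 7, 10, 12, 14}
Component of 15: {1, 15}

Answer: 1, 15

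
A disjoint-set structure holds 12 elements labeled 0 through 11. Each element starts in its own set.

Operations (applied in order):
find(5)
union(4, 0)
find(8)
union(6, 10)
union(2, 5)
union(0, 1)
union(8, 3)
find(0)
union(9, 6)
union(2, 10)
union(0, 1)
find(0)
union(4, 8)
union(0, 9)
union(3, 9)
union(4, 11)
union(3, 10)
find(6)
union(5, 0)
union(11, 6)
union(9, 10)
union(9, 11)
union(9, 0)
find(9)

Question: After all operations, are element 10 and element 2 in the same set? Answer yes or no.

Answer: yes

Derivation:
Step 1: find(5) -> no change; set of 5 is {5}
Step 2: union(4, 0) -> merged; set of 4 now {0, 4}
Step 3: find(8) -> no change; set of 8 is {8}
Step 4: union(6, 10) -> merged; set of 6 now {6, 10}
Step 5: union(2, 5) -> merged; set of 2 now {2, 5}
Step 6: union(0, 1) -> merged; set of 0 now {0, 1, 4}
Step 7: union(8, 3) -> merged; set of 8 now {3, 8}
Step 8: find(0) -> no change; set of 0 is {0, 1, 4}
Step 9: union(9, 6) -> merged; set of 9 now {6, 9, 10}
Step 10: union(2, 10) -> merged; set of 2 now {2, 5, 6, 9, 10}
Step 11: union(0, 1) -> already same set; set of 0 now {0, 1, 4}
Step 12: find(0) -> no change; set of 0 is {0, 1, 4}
Step 13: union(4, 8) -> merged; set of 4 now {0, 1, 3, 4, 8}
Step 14: union(0, 9) -> merged; set of 0 now {0, 1, 2, 3, 4, 5, 6, 8, 9, 10}
Step 15: union(3, 9) -> already same set; set of 3 now {0, 1, 2, 3, 4, 5, 6, 8, 9, 10}
Step 16: union(4, 11) -> merged; set of 4 now {0, 1, 2, 3, 4, 5, 6, 8, 9, 10, 11}
Step 17: union(3, 10) -> already same set; set of 3 now {0, 1, 2, 3, 4, 5, 6, 8, 9, 10, 11}
Step 18: find(6) -> no change; set of 6 is {0, 1, 2, 3, 4, 5, 6, 8, 9, 10, 11}
Step 19: union(5, 0) -> already same set; set of 5 now {0, 1, 2, 3, 4, 5, 6, 8, 9, 10, 11}
Step 20: union(11, 6) -> already same set; set of 11 now {0, 1, 2, 3, 4, 5, 6, 8, 9, 10, 11}
Step 21: union(9, 10) -> already same set; set of 9 now {0, 1, 2, 3, 4, 5, 6, 8, 9, 10, 11}
Step 22: union(9, 11) -> already same set; set of 9 now {0, 1, 2, 3, 4, 5, 6, 8, 9, 10, 11}
Step 23: union(9, 0) -> already same set; set of 9 now {0, 1, 2, 3, 4, 5, 6, 8, 9, 10, 11}
Step 24: find(9) -> no change; set of 9 is {0, 1, 2, 3, 4, 5, 6, 8, 9, 10, 11}
Set of 10: {0, 1, 2, 3, 4, 5, 6, 8, 9, 10, 11}; 2 is a member.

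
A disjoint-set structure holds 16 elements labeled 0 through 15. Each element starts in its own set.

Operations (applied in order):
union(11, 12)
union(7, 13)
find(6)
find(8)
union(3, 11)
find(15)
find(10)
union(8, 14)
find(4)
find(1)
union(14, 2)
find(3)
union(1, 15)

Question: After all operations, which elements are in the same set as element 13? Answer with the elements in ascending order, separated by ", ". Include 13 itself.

Answer: 7, 13

Derivation:
Step 1: union(11, 12) -> merged; set of 11 now {11, 12}
Step 2: union(7, 13) -> merged; set of 7 now {7, 13}
Step 3: find(6) -> no change; set of 6 is {6}
Step 4: find(8) -> no change; set of 8 is {8}
Step 5: union(3, 11) -> merged; set of 3 now {3, 11, 12}
Step 6: find(15) -> no change; set of 15 is {15}
Step 7: find(10) -> no change; set of 10 is {10}
Step 8: union(8, 14) -> merged; set of 8 now {8, 14}
Step 9: find(4) -> no change; set of 4 is {4}
Step 10: find(1) -> no change; set of 1 is {1}
Step 11: union(14, 2) -> merged; set of 14 now {2, 8, 14}
Step 12: find(3) -> no change; set of 3 is {3, 11, 12}
Step 13: union(1, 15) -> merged; set of 1 now {1, 15}
Component of 13: {7, 13}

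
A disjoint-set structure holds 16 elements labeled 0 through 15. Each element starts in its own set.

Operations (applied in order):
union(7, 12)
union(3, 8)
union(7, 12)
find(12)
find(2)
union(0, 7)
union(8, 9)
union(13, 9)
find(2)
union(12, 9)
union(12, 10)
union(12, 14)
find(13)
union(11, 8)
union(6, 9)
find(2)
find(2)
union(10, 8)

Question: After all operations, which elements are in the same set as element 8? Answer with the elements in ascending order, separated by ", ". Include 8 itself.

Step 1: union(7, 12) -> merged; set of 7 now {7, 12}
Step 2: union(3, 8) -> merged; set of 3 now {3, 8}
Step 3: union(7, 12) -> already same set; set of 7 now {7, 12}
Step 4: find(12) -> no change; set of 12 is {7, 12}
Step 5: find(2) -> no change; set of 2 is {2}
Step 6: union(0, 7) -> merged; set of 0 now {0, 7, 12}
Step 7: union(8, 9) -> merged; set of 8 now {3, 8, 9}
Step 8: union(13, 9) -> merged; set of 13 now {3, 8, 9, 13}
Step 9: find(2) -> no change; set of 2 is {2}
Step 10: union(12, 9) -> merged; set of 12 now {0, 3, 7, 8, 9, 12, 13}
Step 11: union(12, 10) -> merged; set of 12 now {0, 3, 7, 8, 9, 10, 12, 13}
Step 12: union(12, 14) -> merged; set of 12 now {0, 3, 7, 8, 9, 10, 12, 13, 14}
Step 13: find(13) -> no change; set of 13 is {0, 3, 7, 8, 9, 10, 12, 13, 14}
Step 14: union(11, 8) -> merged; set of 11 now {0, 3, 7, 8, 9, 10, 11, 12, 13, 14}
Step 15: union(6, 9) -> merged; set of 6 now {0, 3, 6, 7, 8, 9, 10, 11, 12, 13, 14}
Step 16: find(2) -> no change; set of 2 is {2}
Step 17: find(2) -> no change; set of 2 is {2}
Step 18: union(10, 8) -> already same set; set of 10 now {0, 3, 6, 7, 8, 9, 10, 11, 12, 13, 14}
Component of 8: {0, 3, 6, 7, 8, 9, 10, 11, 12, 13, 14}

Answer: 0, 3, 6, 7, 8, 9, 10, 11, 12, 13, 14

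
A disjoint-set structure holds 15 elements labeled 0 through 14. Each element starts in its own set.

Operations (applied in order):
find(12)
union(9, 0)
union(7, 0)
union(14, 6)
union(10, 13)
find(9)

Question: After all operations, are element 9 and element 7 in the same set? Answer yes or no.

Step 1: find(12) -> no change; set of 12 is {12}
Step 2: union(9, 0) -> merged; set of 9 now {0, 9}
Step 3: union(7, 0) -> merged; set of 7 now {0, 7, 9}
Step 4: union(14, 6) -> merged; set of 14 now {6, 14}
Step 5: union(10, 13) -> merged; set of 10 now {10, 13}
Step 6: find(9) -> no change; set of 9 is {0, 7, 9}
Set of 9: {0, 7, 9}; 7 is a member.

Answer: yes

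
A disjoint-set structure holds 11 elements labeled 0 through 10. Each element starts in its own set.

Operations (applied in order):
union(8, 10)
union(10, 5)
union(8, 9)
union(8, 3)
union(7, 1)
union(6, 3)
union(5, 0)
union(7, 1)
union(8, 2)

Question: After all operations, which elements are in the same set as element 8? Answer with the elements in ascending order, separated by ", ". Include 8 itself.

Step 1: union(8, 10) -> merged; set of 8 now {8, 10}
Step 2: union(10, 5) -> merged; set of 10 now {5, 8, 10}
Step 3: union(8, 9) -> merged; set of 8 now {5, 8, 9, 10}
Step 4: union(8, 3) -> merged; set of 8 now {3, 5, 8, 9, 10}
Step 5: union(7, 1) -> merged; set of 7 now {1, 7}
Step 6: union(6, 3) -> merged; set of 6 now {3, 5, 6, 8, 9, 10}
Step 7: union(5, 0) -> merged; set of 5 now {0, 3, 5, 6, 8, 9, 10}
Step 8: union(7, 1) -> already same set; set of 7 now {1, 7}
Step 9: union(8, 2) -> merged; set of 8 now {0, 2, 3, 5, 6, 8, 9, 10}
Component of 8: {0, 2, 3, 5, 6, 8, 9, 10}

Answer: 0, 2, 3, 5, 6, 8, 9, 10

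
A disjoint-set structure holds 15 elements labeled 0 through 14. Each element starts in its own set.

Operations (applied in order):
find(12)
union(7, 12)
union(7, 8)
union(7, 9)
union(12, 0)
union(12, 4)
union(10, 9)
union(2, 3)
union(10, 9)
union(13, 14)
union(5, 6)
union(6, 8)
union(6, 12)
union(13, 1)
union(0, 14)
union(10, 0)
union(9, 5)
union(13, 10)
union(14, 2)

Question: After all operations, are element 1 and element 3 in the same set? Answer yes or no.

Step 1: find(12) -> no change; set of 12 is {12}
Step 2: union(7, 12) -> merged; set of 7 now {7, 12}
Step 3: union(7, 8) -> merged; set of 7 now {7, 8, 12}
Step 4: union(7, 9) -> merged; set of 7 now {7, 8, 9, 12}
Step 5: union(12, 0) -> merged; set of 12 now {0, 7, 8, 9, 12}
Step 6: union(12, 4) -> merged; set of 12 now {0, 4, 7, 8, 9, 12}
Step 7: union(10, 9) -> merged; set of 10 now {0, 4, 7, 8, 9, 10, 12}
Step 8: union(2, 3) -> merged; set of 2 now {2, 3}
Step 9: union(10, 9) -> already same set; set of 10 now {0, 4, 7, 8, 9, 10, 12}
Step 10: union(13, 14) -> merged; set of 13 now {13, 14}
Step 11: union(5, 6) -> merged; set of 5 now {5, 6}
Step 12: union(6, 8) -> merged; set of 6 now {0, 4, 5, 6, 7, 8, 9, 10, 12}
Step 13: union(6, 12) -> already same set; set of 6 now {0, 4, 5, 6, 7, 8, 9, 10, 12}
Step 14: union(13, 1) -> merged; set of 13 now {1, 13, 14}
Step 15: union(0, 14) -> merged; set of 0 now {0, 1, 4, 5, 6, 7, 8, 9, 10, 12, 13, 14}
Step 16: union(10, 0) -> already same set; set of 10 now {0, 1, 4, 5, 6, 7, 8, 9, 10, 12, 13, 14}
Step 17: union(9, 5) -> already same set; set of 9 now {0, 1, 4, 5, 6, 7, 8, 9, 10, 12, 13, 14}
Step 18: union(13, 10) -> already same set; set of 13 now {0, 1, 4, 5, 6, 7, 8, 9, 10, 12, 13, 14}
Step 19: union(14, 2) -> merged; set of 14 now {0, 1, 2, 3, 4, 5, 6, 7, 8, 9, 10, 12, 13, 14}
Set of 1: {0, 1, 2, 3, 4, 5, 6, 7, 8, 9, 10, 12, 13, 14}; 3 is a member.

Answer: yes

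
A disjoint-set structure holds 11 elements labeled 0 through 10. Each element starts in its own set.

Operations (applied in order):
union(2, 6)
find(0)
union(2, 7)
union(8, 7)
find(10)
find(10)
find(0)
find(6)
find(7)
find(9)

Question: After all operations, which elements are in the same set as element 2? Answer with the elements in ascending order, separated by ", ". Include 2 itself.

Answer: 2, 6, 7, 8

Derivation:
Step 1: union(2, 6) -> merged; set of 2 now {2, 6}
Step 2: find(0) -> no change; set of 0 is {0}
Step 3: union(2, 7) -> merged; set of 2 now {2, 6, 7}
Step 4: union(8, 7) -> merged; set of 8 now {2, 6, 7, 8}
Step 5: find(10) -> no change; set of 10 is {10}
Step 6: find(10) -> no change; set of 10 is {10}
Step 7: find(0) -> no change; set of 0 is {0}
Step 8: find(6) -> no change; set of 6 is {2, 6, 7, 8}
Step 9: find(7) -> no change; set of 7 is {2, 6, 7, 8}
Step 10: find(9) -> no change; set of 9 is {9}
Component of 2: {2, 6, 7, 8}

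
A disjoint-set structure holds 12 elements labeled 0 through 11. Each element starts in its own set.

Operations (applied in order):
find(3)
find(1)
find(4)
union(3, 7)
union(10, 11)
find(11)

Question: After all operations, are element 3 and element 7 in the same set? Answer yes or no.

Answer: yes

Derivation:
Step 1: find(3) -> no change; set of 3 is {3}
Step 2: find(1) -> no change; set of 1 is {1}
Step 3: find(4) -> no change; set of 4 is {4}
Step 4: union(3, 7) -> merged; set of 3 now {3, 7}
Step 5: union(10, 11) -> merged; set of 10 now {10, 11}
Step 6: find(11) -> no change; set of 11 is {10, 11}
Set of 3: {3, 7}; 7 is a member.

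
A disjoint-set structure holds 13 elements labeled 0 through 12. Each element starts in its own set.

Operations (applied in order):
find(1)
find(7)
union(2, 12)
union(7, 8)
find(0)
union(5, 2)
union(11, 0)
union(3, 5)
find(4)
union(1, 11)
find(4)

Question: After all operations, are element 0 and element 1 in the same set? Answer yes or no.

Step 1: find(1) -> no change; set of 1 is {1}
Step 2: find(7) -> no change; set of 7 is {7}
Step 3: union(2, 12) -> merged; set of 2 now {2, 12}
Step 4: union(7, 8) -> merged; set of 7 now {7, 8}
Step 5: find(0) -> no change; set of 0 is {0}
Step 6: union(5, 2) -> merged; set of 5 now {2, 5, 12}
Step 7: union(11, 0) -> merged; set of 11 now {0, 11}
Step 8: union(3, 5) -> merged; set of 3 now {2, 3, 5, 12}
Step 9: find(4) -> no change; set of 4 is {4}
Step 10: union(1, 11) -> merged; set of 1 now {0, 1, 11}
Step 11: find(4) -> no change; set of 4 is {4}
Set of 0: {0, 1, 11}; 1 is a member.

Answer: yes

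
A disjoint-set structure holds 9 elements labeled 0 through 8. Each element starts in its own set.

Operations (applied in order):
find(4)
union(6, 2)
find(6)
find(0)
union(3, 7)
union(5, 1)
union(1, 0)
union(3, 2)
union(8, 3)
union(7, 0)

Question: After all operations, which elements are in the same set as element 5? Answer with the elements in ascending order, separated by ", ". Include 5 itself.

Step 1: find(4) -> no change; set of 4 is {4}
Step 2: union(6, 2) -> merged; set of 6 now {2, 6}
Step 3: find(6) -> no change; set of 6 is {2, 6}
Step 4: find(0) -> no change; set of 0 is {0}
Step 5: union(3, 7) -> merged; set of 3 now {3, 7}
Step 6: union(5, 1) -> merged; set of 5 now {1, 5}
Step 7: union(1, 0) -> merged; set of 1 now {0, 1, 5}
Step 8: union(3, 2) -> merged; set of 3 now {2, 3, 6, 7}
Step 9: union(8, 3) -> merged; set of 8 now {2, 3, 6, 7, 8}
Step 10: union(7, 0) -> merged; set of 7 now {0, 1, 2, 3, 5, 6, 7, 8}
Component of 5: {0, 1, 2, 3, 5, 6, 7, 8}

Answer: 0, 1, 2, 3, 5, 6, 7, 8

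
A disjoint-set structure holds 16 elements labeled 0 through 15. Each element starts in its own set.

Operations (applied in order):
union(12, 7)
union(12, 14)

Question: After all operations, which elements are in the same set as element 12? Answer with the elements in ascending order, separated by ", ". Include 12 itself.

Answer: 7, 12, 14

Derivation:
Step 1: union(12, 7) -> merged; set of 12 now {7, 12}
Step 2: union(12, 14) -> merged; set of 12 now {7, 12, 14}
Component of 12: {7, 12, 14}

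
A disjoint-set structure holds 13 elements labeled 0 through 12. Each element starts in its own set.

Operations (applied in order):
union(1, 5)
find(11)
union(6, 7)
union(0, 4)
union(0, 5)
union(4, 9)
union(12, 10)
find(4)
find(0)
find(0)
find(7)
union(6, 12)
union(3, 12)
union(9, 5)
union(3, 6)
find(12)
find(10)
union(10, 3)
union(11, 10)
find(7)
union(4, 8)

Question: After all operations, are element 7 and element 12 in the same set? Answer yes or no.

Answer: yes

Derivation:
Step 1: union(1, 5) -> merged; set of 1 now {1, 5}
Step 2: find(11) -> no change; set of 11 is {11}
Step 3: union(6, 7) -> merged; set of 6 now {6, 7}
Step 4: union(0, 4) -> merged; set of 0 now {0, 4}
Step 5: union(0, 5) -> merged; set of 0 now {0, 1, 4, 5}
Step 6: union(4, 9) -> merged; set of 4 now {0, 1, 4, 5, 9}
Step 7: union(12, 10) -> merged; set of 12 now {10, 12}
Step 8: find(4) -> no change; set of 4 is {0, 1, 4, 5, 9}
Step 9: find(0) -> no change; set of 0 is {0, 1, 4, 5, 9}
Step 10: find(0) -> no change; set of 0 is {0, 1, 4, 5, 9}
Step 11: find(7) -> no change; set of 7 is {6, 7}
Step 12: union(6, 12) -> merged; set of 6 now {6, 7, 10, 12}
Step 13: union(3, 12) -> merged; set of 3 now {3, 6, 7, 10, 12}
Step 14: union(9, 5) -> already same set; set of 9 now {0, 1, 4, 5, 9}
Step 15: union(3, 6) -> already same set; set of 3 now {3, 6, 7, 10, 12}
Step 16: find(12) -> no change; set of 12 is {3, 6, 7, 10, 12}
Step 17: find(10) -> no change; set of 10 is {3, 6, 7, 10, 12}
Step 18: union(10, 3) -> already same set; set of 10 now {3, 6, 7, 10, 12}
Step 19: union(11, 10) -> merged; set of 11 now {3, 6, 7, 10, 11, 12}
Step 20: find(7) -> no change; set of 7 is {3, 6, 7, 10, 11, 12}
Step 21: union(4, 8) -> merged; set of 4 now {0, 1, 4, 5, 8, 9}
Set of 7: {3, 6, 7, 10, 11, 12}; 12 is a member.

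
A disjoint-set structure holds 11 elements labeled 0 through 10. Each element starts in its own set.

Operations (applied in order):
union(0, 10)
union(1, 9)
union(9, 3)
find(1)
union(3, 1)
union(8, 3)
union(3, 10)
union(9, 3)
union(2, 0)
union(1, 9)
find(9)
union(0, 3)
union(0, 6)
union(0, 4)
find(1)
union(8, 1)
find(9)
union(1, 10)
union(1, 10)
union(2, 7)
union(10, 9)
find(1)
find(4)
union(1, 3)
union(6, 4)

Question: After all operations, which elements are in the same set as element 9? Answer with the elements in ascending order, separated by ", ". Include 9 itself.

Step 1: union(0, 10) -> merged; set of 0 now {0, 10}
Step 2: union(1, 9) -> merged; set of 1 now {1, 9}
Step 3: union(9, 3) -> merged; set of 9 now {1, 3, 9}
Step 4: find(1) -> no change; set of 1 is {1, 3, 9}
Step 5: union(3, 1) -> already same set; set of 3 now {1, 3, 9}
Step 6: union(8, 3) -> merged; set of 8 now {1, 3, 8, 9}
Step 7: union(3, 10) -> merged; set of 3 now {0, 1, 3, 8, 9, 10}
Step 8: union(9, 3) -> already same set; set of 9 now {0, 1, 3, 8, 9, 10}
Step 9: union(2, 0) -> merged; set of 2 now {0, 1, 2, 3, 8, 9, 10}
Step 10: union(1, 9) -> already same set; set of 1 now {0, 1, 2, 3, 8, 9, 10}
Step 11: find(9) -> no change; set of 9 is {0, 1, 2, 3, 8, 9, 10}
Step 12: union(0, 3) -> already same set; set of 0 now {0, 1, 2, 3, 8, 9, 10}
Step 13: union(0, 6) -> merged; set of 0 now {0, 1, 2, 3, 6, 8, 9, 10}
Step 14: union(0, 4) -> merged; set of 0 now {0, 1, 2, 3, 4, 6, 8, 9, 10}
Step 15: find(1) -> no change; set of 1 is {0, 1, 2, 3, 4, 6, 8, 9, 10}
Step 16: union(8, 1) -> already same set; set of 8 now {0, 1, 2, 3, 4, 6, 8, 9, 10}
Step 17: find(9) -> no change; set of 9 is {0, 1, 2, 3, 4, 6, 8, 9, 10}
Step 18: union(1, 10) -> already same set; set of 1 now {0, 1, 2, 3, 4, 6, 8, 9, 10}
Step 19: union(1, 10) -> already same set; set of 1 now {0, 1, 2, 3, 4, 6, 8, 9, 10}
Step 20: union(2, 7) -> merged; set of 2 now {0, 1, 2, 3, 4, 6, 7, 8, 9, 10}
Step 21: union(10, 9) -> already same set; set of 10 now {0, 1, 2, 3, 4, 6, 7, 8, 9, 10}
Step 22: find(1) -> no change; set of 1 is {0, 1, 2, 3, 4, 6, 7, 8, 9, 10}
Step 23: find(4) -> no change; set of 4 is {0, 1, 2, 3, 4, 6, 7, 8, 9, 10}
Step 24: union(1, 3) -> already same set; set of 1 now {0, 1, 2, 3, 4, 6, 7, 8, 9, 10}
Step 25: union(6, 4) -> already same set; set of 6 now {0, 1, 2, 3, 4, 6, 7, 8, 9, 10}
Component of 9: {0, 1, 2, 3, 4, 6, 7, 8, 9, 10}

Answer: 0, 1, 2, 3, 4, 6, 7, 8, 9, 10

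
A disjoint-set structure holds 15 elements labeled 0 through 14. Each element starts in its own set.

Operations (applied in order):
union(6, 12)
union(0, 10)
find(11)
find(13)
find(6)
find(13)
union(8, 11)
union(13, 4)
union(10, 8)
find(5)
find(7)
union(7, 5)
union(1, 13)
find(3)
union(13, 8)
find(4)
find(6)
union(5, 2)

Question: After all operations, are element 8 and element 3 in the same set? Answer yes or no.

Answer: no

Derivation:
Step 1: union(6, 12) -> merged; set of 6 now {6, 12}
Step 2: union(0, 10) -> merged; set of 0 now {0, 10}
Step 3: find(11) -> no change; set of 11 is {11}
Step 4: find(13) -> no change; set of 13 is {13}
Step 5: find(6) -> no change; set of 6 is {6, 12}
Step 6: find(13) -> no change; set of 13 is {13}
Step 7: union(8, 11) -> merged; set of 8 now {8, 11}
Step 8: union(13, 4) -> merged; set of 13 now {4, 13}
Step 9: union(10, 8) -> merged; set of 10 now {0, 8, 10, 11}
Step 10: find(5) -> no change; set of 5 is {5}
Step 11: find(7) -> no change; set of 7 is {7}
Step 12: union(7, 5) -> merged; set of 7 now {5, 7}
Step 13: union(1, 13) -> merged; set of 1 now {1, 4, 13}
Step 14: find(3) -> no change; set of 3 is {3}
Step 15: union(13, 8) -> merged; set of 13 now {0, 1, 4, 8, 10, 11, 13}
Step 16: find(4) -> no change; set of 4 is {0, 1, 4, 8, 10, 11, 13}
Step 17: find(6) -> no change; set of 6 is {6, 12}
Step 18: union(5, 2) -> merged; set of 5 now {2, 5, 7}
Set of 8: {0, 1, 4, 8, 10, 11, 13}; 3 is not a member.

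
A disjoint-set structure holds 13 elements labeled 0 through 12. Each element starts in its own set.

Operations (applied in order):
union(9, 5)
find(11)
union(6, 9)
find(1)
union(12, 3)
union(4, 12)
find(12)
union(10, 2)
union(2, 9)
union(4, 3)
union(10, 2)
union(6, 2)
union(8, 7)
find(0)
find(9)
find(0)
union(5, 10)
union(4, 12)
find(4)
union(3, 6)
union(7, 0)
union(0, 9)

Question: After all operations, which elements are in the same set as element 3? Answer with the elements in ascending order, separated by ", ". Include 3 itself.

Step 1: union(9, 5) -> merged; set of 9 now {5, 9}
Step 2: find(11) -> no change; set of 11 is {11}
Step 3: union(6, 9) -> merged; set of 6 now {5, 6, 9}
Step 4: find(1) -> no change; set of 1 is {1}
Step 5: union(12, 3) -> merged; set of 12 now {3, 12}
Step 6: union(4, 12) -> merged; set of 4 now {3, 4, 12}
Step 7: find(12) -> no change; set of 12 is {3, 4, 12}
Step 8: union(10, 2) -> merged; set of 10 now {2, 10}
Step 9: union(2, 9) -> merged; set of 2 now {2, 5, 6, 9, 10}
Step 10: union(4, 3) -> already same set; set of 4 now {3, 4, 12}
Step 11: union(10, 2) -> already same set; set of 10 now {2, 5, 6, 9, 10}
Step 12: union(6, 2) -> already same set; set of 6 now {2, 5, 6, 9, 10}
Step 13: union(8, 7) -> merged; set of 8 now {7, 8}
Step 14: find(0) -> no change; set of 0 is {0}
Step 15: find(9) -> no change; set of 9 is {2, 5, 6, 9, 10}
Step 16: find(0) -> no change; set of 0 is {0}
Step 17: union(5, 10) -> already same set; set of 5 now {2, 5, 6, 9, 10}
Step 18: union(4, 12) -> already same set; set of 4 now {3, 4, 12}
Step 19: find(4) -> no change; set of 4 is {3, 4, 12}
Step 20: union(3, 6) -> merged; set of 3 now {2, 3, 4, 5, 6, 9, 10, 12}
Step 21: union(7, 0) -> merged; set of 7 now {0, 7, 8}
Step 22: union(0, 9) -> merged; set of 0 now {0, 2, 3, 4, 5, 6, 7, 8, 9, 10, 12}
Component of 3: {0, 2, 3, 4, 5, 6, 7, 8, 9, 10, 12}

Answer: 0, 2, 3, 4, 5, 6, 7, 8, 9, 10, 12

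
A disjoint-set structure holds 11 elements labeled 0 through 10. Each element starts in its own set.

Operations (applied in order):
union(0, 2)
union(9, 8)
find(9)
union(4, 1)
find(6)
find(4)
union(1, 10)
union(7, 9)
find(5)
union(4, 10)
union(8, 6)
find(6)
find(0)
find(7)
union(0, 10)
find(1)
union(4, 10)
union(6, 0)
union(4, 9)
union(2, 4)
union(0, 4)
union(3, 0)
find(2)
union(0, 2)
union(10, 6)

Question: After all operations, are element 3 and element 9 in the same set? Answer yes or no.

Step 1: union(0, 2) -> merged; set of 0 now {0, 2}
Step 2: union(9, 8) -> merged; set of 9 now {8, 9}
Step 3: find(9) -> no change; set of 9 is {8, 9}
Step 4: union(4, 1) -> merged; set of 4 now {1, 4}
Step 5: find(6) -> no change; set of 6 is {6}
Step 6: find(4) -> no change; set of 4 is {1, 4}
Step 7: union(1, 10) -> merged; set of 1 now {1, 4, 10}
Step 8: union(7, 9) -> merged; set of 7 now {7, 8, 9}
Step 9: find(5) -> no change; set of 5 is {5}
Step 10: union(4, 10) -> already same set; set of 4 now {1, 4, 10}
Step 11: union(8, 6) -> merged; set of 8 now {6, 7, 8, 9}
Step 12: find(6) -> no change; set of 6 is {6, 7, 8, 9}
Step 13: find(0) -> no change; set of 0 is {0, 2}
Step 14: find(7) -> no change; set of 7 is {6, 7, 8, 9}
Step 15: union(0, 10) -> merged; set of 0 now {0, 1, 2, 4, 10}
Step 16: find(1) -> no change; set of 1 is {0, 1, 2, 4, 10}
Step 17: union(4, 10) -> already same set; set of 4 now {0, 1, 2, 4, 10}
Step 18: union(6, 0) -> merged; set of 6 now {0, 1, 2, 4, 6, 7, 8, 9, 10}
Step 19: union(4, 9) -> already same set; set of 4 now {0, 1, 2, 4, 6, 7, 8, 9, 10}
Step 20: union(2, 4) -> already same set; set of 2 now {0, 1, 2, 4, 6, 7, 8, 9, 10}
Step 21: union(0, 4) -> already same set; set of 0 now {0, 1, 2, 4, 6, 7, 8, 9, 10}
Step 22: union(3, 0) -> merged; set of 3 now {0, 1, 2, 3, 4, 6, 7, 8, 9, 10}
Step 23: find(2) -> no change; set of 2 is {0, 1, 2, 3, 4, 6, 7, 8, 9, 10}
Step 24: union(0, 2) -> already same set; set of 0 now {0, 1, 2, 3, 4, 6, 7, 8, 9, 10}
Step 25: union(10, 6) -> already same set; set of 10 now {0, 1, 2, 3, 4, 6, 7, 8, 9, 10}
Set of 3: {0, 1, 2, 3, 4, 6, 7, 8, 9, 10}; 9 is a member.

Answer: yes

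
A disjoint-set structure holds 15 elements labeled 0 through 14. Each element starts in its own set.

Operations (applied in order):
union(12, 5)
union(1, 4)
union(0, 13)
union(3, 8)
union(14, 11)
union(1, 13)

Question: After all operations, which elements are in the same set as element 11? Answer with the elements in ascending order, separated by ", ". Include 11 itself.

Answer: 11, 14

Derivation:
Step 1: union(12, 5) -> merged; set of 12 now {5, 12}
Step 2: union(1, 4) -> merged; set of 1 now {1, 4}
Step 3: union(0, 13) -> merged; set of 0 now {0, 13}
Step 4: union(3, 8) -> merged; set of 3 now {3, 8}
Step 5: union(14, 11) -> merged; set of 14 now {11, 14}
Step 6: union(1, 13) -> merged; set of 1 now {0, 1, 4, 13}
Component of 11: {11, 14}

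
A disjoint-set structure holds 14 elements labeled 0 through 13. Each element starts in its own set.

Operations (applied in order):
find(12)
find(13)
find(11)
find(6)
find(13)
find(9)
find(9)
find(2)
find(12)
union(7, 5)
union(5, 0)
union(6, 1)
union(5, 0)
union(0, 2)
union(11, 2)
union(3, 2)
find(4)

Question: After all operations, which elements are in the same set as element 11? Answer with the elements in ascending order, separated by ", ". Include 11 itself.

Answer: 0, 2, 3, 5, 7, 11

Derivation:
Step 1: find(12) -> no change; set of 12 is {12}
Step 2: find(13) -> no change; set of 13 is {13}
Step 3: find(11) -> no change; set of 11 is {11}
Step 4: find(6) -> no change; set of 6 is {6}
Step 5: find(13) -> no change; set of 13 is {13}
Step 6: find(9) -> no change; set of 9 is {9}
Step 7: find(9) -> no change; set of 9 is {9}
Step 8: find(2) -> no change; set of 2 is {2}
Step 9: find(12) -> no change; set of 12 is {12}
Step 10: union(7, 5) -> merged; set of 7 now {5, 7}
Step 11: union(5, 0) -> merged; set of 5 now {0, 5, 7}
Step 12: union(6, 1) -> merged; set of 6 now {1, 6}
Step 13: union(5, 0) -> already same set; set of 5 now {0, 5, 7}
Step 14: union(0, 2) -> merged; set of 0 now {0, 2, 5, 7}
Step 15: union(11, 2) -> merged; set of 11 now {0, 2, 5, 7, 11}
Step 16: union(3, 2) -> merged; set of 3 now {0, 2, 3, 5, 7, 11}
Step 17: find(4) -> no change; set of 4 is {4}
Component of 11: {0, 2, 3, 5, 7, 11}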